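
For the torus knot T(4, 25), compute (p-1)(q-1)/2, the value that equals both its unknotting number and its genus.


For a torus knot T(p,q), both the unknotting number and genus equal (p-1)(q-1)/2.
= (4-1)(25-1)/2
= 3*24/2
= 72/2 = 36

36


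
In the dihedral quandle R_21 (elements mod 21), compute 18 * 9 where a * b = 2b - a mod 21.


18 * 9 = 2*9 - 18 mod 21
= 18 - 18 mod 21
= 0 mod 21 = 0

0


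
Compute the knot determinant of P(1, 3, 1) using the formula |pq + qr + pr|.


Step 1: Compute pq + qr + pr.
pq = 1*3 = 3
qr = 3*1 = 3
pr = 1*1 = 1
pq + qr + pr = 3 + 3 + 1 = 7
Step 2: Take absolute value.
det(P(1,3,1)) = |7| = 7

7


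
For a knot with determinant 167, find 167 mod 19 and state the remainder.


Step 1: A knot is p-colorable if and only if p divides its determinant.
Step 2: Compute 167 mod 19.
167 = 8 * 19 + 15
Step 3: 167 mod 19 = 15
Step 4: The knot is 19-colorable: no

15


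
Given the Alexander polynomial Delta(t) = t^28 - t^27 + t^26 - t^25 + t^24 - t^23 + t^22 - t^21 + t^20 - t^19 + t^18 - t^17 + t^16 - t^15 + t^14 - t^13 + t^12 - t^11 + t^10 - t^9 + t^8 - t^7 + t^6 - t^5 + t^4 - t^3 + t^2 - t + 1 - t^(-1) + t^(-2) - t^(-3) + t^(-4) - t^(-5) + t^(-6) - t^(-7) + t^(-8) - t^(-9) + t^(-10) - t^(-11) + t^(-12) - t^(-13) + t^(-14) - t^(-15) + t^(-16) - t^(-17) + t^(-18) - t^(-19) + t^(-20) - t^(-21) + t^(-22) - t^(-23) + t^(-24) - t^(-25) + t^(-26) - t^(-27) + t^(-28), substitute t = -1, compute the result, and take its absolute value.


Step 1: The polynomial has 57 terms with alternating signs, exponents from 28 down to -28.
Step 2: Substitute t = -1. The i-th term has coefficient (-1)^i and exponent (m-i),
  so its value is (-1)^i * (-1)^(m-i) = (-1)^m = 1 for every i.
Step 3: All 57 terms equal 1, so Delta(-1) = 57 * (1) = 57
Step 4: |Delta(-1)| = 57

57


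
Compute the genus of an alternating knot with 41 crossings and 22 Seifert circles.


For alternating knots, g = (c - s + 1)/2.
= (41 - 22 + 1)/2
= 20/2 = 10

10


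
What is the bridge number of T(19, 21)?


The bridge number of T(p,q) is min(p,q).
min(19, 21) = 19

19


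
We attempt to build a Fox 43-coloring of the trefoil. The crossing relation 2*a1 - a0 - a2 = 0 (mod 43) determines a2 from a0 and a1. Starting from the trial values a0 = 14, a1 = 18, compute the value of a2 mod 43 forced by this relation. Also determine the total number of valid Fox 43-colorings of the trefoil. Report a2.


Step 1: Apply the given crossing relation 2*a1 - a0 - a2 = 0 (mod 43).
  a2 = 2*a1 - a0 mod 43
  a2 = 2*18 - 14 mod 43
  a2 = 36 - 14 mod 43
  a2 = 22 mod 43 = 22
Step 2: The trefoil has determinant 3.
  Number of Fox p-colorings (p prime) is p^2 if p = 3, else p.
  Since 43 does not divide 3, only trivial (constant) colorings exist.
  (So the trial a0 = 14, a1 = 18 with a0 != a1 does NOT extend to a valid coloring of the whole trefoil: the other two crossing relations require 3*(a1 - a0) = 0 (mod 43), which fails.)
  Total colorings = 43
Step 3: a2 = 22, total Fox 43-colorings = 43

22


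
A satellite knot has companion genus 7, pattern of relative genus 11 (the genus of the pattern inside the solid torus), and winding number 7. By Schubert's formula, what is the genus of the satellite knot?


Schubert: g(satellite) = g_rel(pattern) + |winding| * g(companion),
where g_rel(pattern) is the genus of the pattern relative to the solid torus.
= 11 + 7 * 7
= 11 + 49 = 60

60


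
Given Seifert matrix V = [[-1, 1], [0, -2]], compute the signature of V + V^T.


Step 1: V + V^T = [[-2, 1], [1, -4]]
Step 2: trace = -6, det = 7
Step 3: Discriminant = (-6)^2 - 4*7 = 8
Step 4: Eigenvalues: -1.58579, -4.41421
Step 5: Signature = (# positive eigenvalues) - (# negative eigenvalues) = -2

-2


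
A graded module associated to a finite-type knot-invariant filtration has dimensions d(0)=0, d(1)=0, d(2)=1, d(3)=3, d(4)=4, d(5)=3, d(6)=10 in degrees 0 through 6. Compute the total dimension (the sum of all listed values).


Total dimension = d(0) + d(1) + ... + d(6)
= 0 + 0 + 1 + 3 + 4 + 3 + 10
= 21

21


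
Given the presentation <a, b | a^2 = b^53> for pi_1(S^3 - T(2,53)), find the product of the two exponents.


The relation is a^2 = b^53.
Product of exponents = 2 * 53
= 106

106


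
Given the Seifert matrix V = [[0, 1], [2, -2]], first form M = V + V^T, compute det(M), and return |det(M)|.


Step 1: Form V + V^T where V = [[0, 1], [2, -2]]
  V^T = [[0, 2], [1, -2]]
  V + V^T = [[0, 3], [3, -4]]
Step 2: det(V + V^T) = 0*(-4) - 3*3
  = 0 - 9 = -9
Step 3: Knot determinant = |det(V + V^T)| = |-9| = 9

9


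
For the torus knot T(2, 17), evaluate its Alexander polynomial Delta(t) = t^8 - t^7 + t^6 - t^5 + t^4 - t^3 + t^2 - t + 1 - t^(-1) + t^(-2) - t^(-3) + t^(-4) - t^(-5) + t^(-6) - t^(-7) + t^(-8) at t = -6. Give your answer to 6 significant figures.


Substituting t = -6 into Delta(t) = t^8 - t^7 + t^6 - t^5 + t^4 - t^3 + t^2 - t + 1 - t^(-1) + t^(-2) - t^(-3) + t^(-4) - t^(-5) + t^(-6) - t^(-7) + t^(-8):
Term values: (1679616) + (279936) + (46656) + (7776) + (1296) + (216) + (36) + (6) + (1) + (0.166667) + (0.0277778) + (0.00462963) + (0.000771605) + (0.000128601) + (2.14335e-05) + (3.57225e-06) + (5.95374e-07)
Sum = 2015539.2
Rounded to 6 significant figures: 2.01554e+06

2.01554e+06


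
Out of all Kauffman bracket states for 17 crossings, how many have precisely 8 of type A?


We choose which 8 of 17 crossings get A-smoothings.
C(17, 8) = 17! / (8! * 9!)
= 24310

24310


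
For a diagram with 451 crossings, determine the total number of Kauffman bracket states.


Each crossing contributes 2 choices (A-smoothing or B-smoothing).
Total states = 2^451 = 5814709794364855124394590463104036274829130885498544482251921593445114304907183386609528405710108524486100172850129423468276813028917248

5814709794364855124394590463104036274829130885498544482251921593445114304907183386609528405710108524486100172850129423468276813028917248


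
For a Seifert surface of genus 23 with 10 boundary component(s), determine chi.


chi = 2 - 2g - b
= 2 - 2*23 - 10
= 2 - 46 - 10 = -54

-54


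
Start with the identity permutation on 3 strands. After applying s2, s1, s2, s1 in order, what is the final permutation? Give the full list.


Starting with identity [1, 2, 3].
Apply generators in sequence:
  After s2: [1, 3, 2]
  After s1: [3, 1, 2]
  After s2: [3, 2, 1]
  After s1: [2, 3, 1]
Final permutation: [2, 3, 1]

[2, 3, 1]


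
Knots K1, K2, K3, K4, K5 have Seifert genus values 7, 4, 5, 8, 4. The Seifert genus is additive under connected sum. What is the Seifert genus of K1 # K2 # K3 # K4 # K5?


The Seifert genus is additive under connected sum.
Seifert genus(K1 # K2 # K3 # K4 # K5) = (7) + (4) + (5) + (8) + (4)
= 28

28


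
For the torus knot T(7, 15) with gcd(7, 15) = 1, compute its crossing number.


For a torus knot T(p, q) with gcd(p,q)=1,
the crossing number is min(p*(q-1), q*(p-1)).
p*(q-1) = 7*14 = 98
q*(p-1) = 15*6 = 90
min(98, 90) = 90

90


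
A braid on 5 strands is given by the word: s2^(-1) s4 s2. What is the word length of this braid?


The word length counts the number of generators (including inverses).
Listing each generator: s2^(-1), s4, s2
There are 3 generators in this braid word.

3


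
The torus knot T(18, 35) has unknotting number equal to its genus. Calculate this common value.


For a torus knot T(p,q), both the unknotting number and genus equal (p-1)(q-1)/2.
= (18-1)(35-1)/2
= 17*34/2
= 578/2 = 289

289


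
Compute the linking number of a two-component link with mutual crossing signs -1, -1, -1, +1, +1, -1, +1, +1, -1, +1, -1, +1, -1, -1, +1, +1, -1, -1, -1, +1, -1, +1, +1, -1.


Step 1: Count positive crossings: 11
Step 2: Count negative crossings: 13
Step 3: Sum of signs = 11 - 13 = -2
Step 4: Linking number = sum/2 = -2/2 = -1

-1


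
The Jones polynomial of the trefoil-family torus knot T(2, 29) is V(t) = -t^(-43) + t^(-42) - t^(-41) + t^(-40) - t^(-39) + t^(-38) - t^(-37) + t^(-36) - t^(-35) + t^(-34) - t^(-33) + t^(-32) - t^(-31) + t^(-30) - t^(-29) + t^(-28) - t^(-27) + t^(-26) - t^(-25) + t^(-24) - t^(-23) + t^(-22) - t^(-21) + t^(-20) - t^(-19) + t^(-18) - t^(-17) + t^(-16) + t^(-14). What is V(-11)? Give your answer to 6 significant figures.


Substituting t = -11 into V(t) = -t^(-43) + t^(-42) - t^(-41) + t^(-40) - t^(-39) + t^(-38) - t^(-37) + t^(-36) - t^(-35) + t^(-34) - t^(-33) + t^(-32) - t^(-31) + t^(-30) - t^(-29) + t^(-28) - t^(-27) + t^(-26) - t^(-25) + t^(-24) - t^(-23) + t^(-22) - t^(-21) + t^(-20) - t^(-19) + t^(-18) - t^(-17) + t^(-16) + t^(-14):
  (-)t^(-43) = 1.66002e-45
  (+)t^(-42) = 1.82603e-44
  (-)t^(-41) = 2.00863e-43
  (+)t^(-40) = 2.20949e-42
  (-)t^(-39) = 2.43044e-41
  (+)t^(-38) = 2.67349e-40
  (-)t^(-37) = 2.94083e-39
  (+)t^(-36) = 3.23492e-38
  (-)t^(-35) = 3.55841e-37
  (+)t^(-34) = 3.91425e-36
  (-)t^(-33) = 4.30568e-35
  (+)t^(-32) = 4.73624e-34
  (-)t^(-31) = 5.20987e-33
  (+)t^(-30) = 5.73086e-32
  (-)t^(-29) = 6.30394e-31
  (+)t^(-28) = 6.93433e-30
  (-)t^(-27) = 7.62777e-29
  (+)t^(-26) = 8.39055e-28
  (-)t^(-25) = 9.2296e-27
  (+)t^(-24) = 1.01526e-25
  (-)t^(-23) = 1.11678e-24
  (+)t^(-22) = 1.22846e-23
  (-)t^(-21) = 1.35131e-22
  (+)t^(-20) = 1.48644e-21
  (-)t^(-19) = 1.63508e-20
  (+)t^(-18) = 1.79859e-19
  (-)t^(-17) = 1.97845e-18
  (+)t^(-16) = 2.17629e-17
  (+)t^(-14) = 2.63331e-15
Sum = (1.66002e-45) + (1.82603e-44) + (2.00863e-43) + (2.20949e-42) + (2.43044e-41) + (2.67349e-40) + (2.94083e-39) + (3.23492e-38) + (3.55841e-37) + (3.91425e-36) + (4.30568e-35) + (4.73624e-34) + (5.20987e-33) + (5.73086e-32) + (6.30394e-31) + (6.93433e-30) + (7.62777e-29) + (8.39055e-28) + (9.2296e-27) + (1.01526e-25) + (1.11678e-24) + (1.22846e-23) + (1.35131e-22) + (1.48644e-21) + (1.63508e-20) + (1.79859e-19) + (1.97845e-18) + (2.17629e-17) + (2.63331e-15)
= 2.657251748e-15
Rounded to 6 significant figures: 2.65725e-15

2.65725e-15


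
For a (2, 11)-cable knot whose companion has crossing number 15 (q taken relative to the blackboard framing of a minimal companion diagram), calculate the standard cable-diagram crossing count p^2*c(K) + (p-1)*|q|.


Step 1: Each of the c(K) crossings of the companion diagram becomes p*p = p^2 crossings among the p parallel strands, and each of the |q| twists s_1 s_2 ... s_(p-1) adds (p-1) crossings.
  Crossings = p^2 * c(K) + (p-1)*|q|
Step 2: = 2^2 * 15 + (2-1)*11
Step 3: = 4*15 + 1*11
Step 4: = 60 + 11 = 71

71


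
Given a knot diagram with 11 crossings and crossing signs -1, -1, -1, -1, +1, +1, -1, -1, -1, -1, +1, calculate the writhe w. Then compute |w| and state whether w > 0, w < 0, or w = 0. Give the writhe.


Step 1: Count positive crossings (+1).
Positive crossings: 3
Step 2: Count negative crossings (-1).
Negative crossings: 8
Step 3: Writhe = (positive) - (negative)
w = 3 - 8 = -5
Step 4: |w| = 5, and w is negative

-5


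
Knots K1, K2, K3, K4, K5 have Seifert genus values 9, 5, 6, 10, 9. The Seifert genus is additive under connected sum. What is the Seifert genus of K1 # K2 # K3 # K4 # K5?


The Seifert genus is additive under connected sum.
Seifert genus(K1 # K2 # K3 # K4 # K5) = (9) + (5) + (6) + (10) + (9)
= 39

39


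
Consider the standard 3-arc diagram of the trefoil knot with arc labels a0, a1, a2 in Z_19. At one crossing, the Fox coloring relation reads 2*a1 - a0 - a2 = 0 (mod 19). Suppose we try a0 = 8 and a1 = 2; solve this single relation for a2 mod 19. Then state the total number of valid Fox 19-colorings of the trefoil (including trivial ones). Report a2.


Step 1: Apply the given crossing relation 2*a1 - a0 - a2 = 0 (mod 19).
  a2 = 2*a1 - a0 mod 19
  a2 = 2*2 - 8 mod 19
  a2 = 4 - 8 mod 19
  a2 = -4 mod 19 = 15
Step 2: The trefoil has determinant 3.
  Number of Fox p-colorings (p prime) is p^2 if p = 3, else p.
  Since 19 does not divide 3, only trivial (constant) colorings exist.
  (So the trial a0 = 8, a1 = 2 with a0 != a1 does NOT extend to a valid coloring of the whole trefoil: the other two crossing relations require 3*(a1 - a0) = 0 (mod 19), which fails.)
  Total colorings = 19
Step 3: a2 = 15, total Fox 19-colorings = 19

15


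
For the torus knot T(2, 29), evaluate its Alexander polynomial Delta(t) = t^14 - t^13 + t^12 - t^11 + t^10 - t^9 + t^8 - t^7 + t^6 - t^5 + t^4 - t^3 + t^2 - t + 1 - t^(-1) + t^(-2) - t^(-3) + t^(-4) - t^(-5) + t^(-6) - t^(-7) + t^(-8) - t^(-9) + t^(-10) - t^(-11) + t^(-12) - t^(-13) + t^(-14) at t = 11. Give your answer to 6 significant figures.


Substituting t = 11 into Delta(t) = t^14 - t^13 + t^12 - t^11 + t^10 - t^9 + t^8 - t^7 + t^6 - t^5 + t^4 - t^3 + t^2 - t + 1 - t^(-1) + t^(-2) - t^(-3) + t^(-4) - t^(-5) + t^(-6) - t^(-7) + t^(-8) - t^(-9) + t^(-10) - t^(-11) + t^(-12) - t^(-13) + t^(-14):
Term values: (379749833583241) + (-34522712143931) + (3138428376721) + (-285311670611) + (25937424601) + (-2357947691) + (214358881) + (-19487171) + (1771561) + (-161051) + (14641) + (-1331) + (121) + (-11) + (1) + (-0.0909091) + (0.00826446) + (-0.000751315) + (6.83013e-05) + (-6.20921e-06) + (5.64474e-07) + (-5.13158e-08) + (4.66507e-09) + (-4.24098e-10) + (3.85543e-11) + (-3.50494e-12) + (3.18631e-13) + (-2.89664e-14) + (2.63331e-15)
Sum = 3.481040141e+14
Rounded to 6 significant figures: 3.48104e+14

3.48104e+14


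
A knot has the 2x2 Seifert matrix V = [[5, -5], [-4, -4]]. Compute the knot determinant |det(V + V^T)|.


Step 1: Form V + V^T where V = [[5, -5], [-4, -4]]
  V^T = [[5, -4], [-5, -4]]
  V + V^T = [[10, -9], [-9, -8]]
Step 2: det(V + V^T) = 10*(-8) - (-9)*(-9)
  = -80 - 81 = -161
Step 3: Knot determinant = |det(V + V^T)| = |-161| = 161

161


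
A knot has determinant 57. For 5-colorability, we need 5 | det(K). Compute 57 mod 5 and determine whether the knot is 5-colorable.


Step 1: A knot is p-colorable if and only if p divides its determinant.
Step 2: Compute 57 mod 5.
57 = 11 * 5 + 2
Step 3: 57 mod 5 = 2
Step 4: The knot is 5-colorable: no

2


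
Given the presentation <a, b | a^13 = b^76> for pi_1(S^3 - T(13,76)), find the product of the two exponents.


The relation is a^13 = b^76.
Product of exponents = 13 * 76
= 988

988


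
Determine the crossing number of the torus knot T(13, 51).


For a torus knot T(p, q) with gcd(p,q)=1,
the crossing number is min(p*(q-1), q*(p-1)).
p*(q-1) = 13*50 = 650
q*(p-1) = 51*12 = 612
min(650, 612) = 612

612


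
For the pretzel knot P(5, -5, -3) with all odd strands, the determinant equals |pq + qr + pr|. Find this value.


Step 1: Compute pq + qr + pr.
pq = 5*(-5) = -25
qr = (-5)*(-3) = 15
pr = 5*(-3) = -15
pq + qr + pr = -25 + 15 + (-15) = -25
Step 2: Take absolute value.
det(P(5,-5,-3)) = |-25| = 25

25


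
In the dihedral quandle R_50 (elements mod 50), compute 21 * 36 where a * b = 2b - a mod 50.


21 * 36 = 2*36 - 21 mod 50
= 72 - 21 mod 50
= 51 mod 50 = 1

1


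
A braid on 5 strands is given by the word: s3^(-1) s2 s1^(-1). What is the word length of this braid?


The word length counts the number of generators (including inverses).
Listing each generator: s3^(-1), s2, s1^(-1)
There are 3 generators in this braid word.

3


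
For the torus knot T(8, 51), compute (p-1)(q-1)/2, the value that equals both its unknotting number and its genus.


For a torus knot T(p,q), both the unknotting number and genus equal (p-1)(q-1)/2.
= (8-1)(51-1)/2
= 7*50/2
= 350/2 = 175

175


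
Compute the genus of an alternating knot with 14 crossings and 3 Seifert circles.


For alternating knots, g = (c - s + 1)/2.
= (14 - 3 + 1)/2
= 12/2 = 6

6


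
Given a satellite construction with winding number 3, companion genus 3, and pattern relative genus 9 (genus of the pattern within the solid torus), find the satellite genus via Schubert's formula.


Schubert: g(satellite) = g_rel(pattern) + |winding| * g(companion),
where g_rel(pattern) is the genus of the pattern relative to the solid torus.
= 9 + 3 * 3
= 9 + 9 = 18

18


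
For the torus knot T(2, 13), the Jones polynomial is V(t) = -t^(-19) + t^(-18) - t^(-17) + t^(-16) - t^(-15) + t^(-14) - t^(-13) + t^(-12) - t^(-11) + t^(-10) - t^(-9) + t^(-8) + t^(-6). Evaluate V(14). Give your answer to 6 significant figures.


Substituting t = 14 into V(t) = -t^(-19) + t^(-18) - t^(-17) + t^(-16) - t^(-15) + t^(-14) - t^(-13) + t^(-12) - t^(-11) + t^(-10) - t^(-9) + t^(-8) + t^(-6):
  (-)t^(-19) = -1.67327e-22
  (+)t^(-18) = 2.34258e-21
  (-)t^(-17) = -3.27962e-20
  (+)t^(-16) = 4.59147e-19
  (-)t^(-15) = -6.42805e-18
  (+)t^(-14) = 8.99927e-17
  (-)t^(-13) = -1.2599e-15
  (+)t^(-12) = 1.76386e-14
  (-)t^(-11) = -2.4694e-13
  (+)t^(-10) = 3.45716e-12
  (-)t^(-9) = -4.84003e-11
  (+)t^(-8) = 6.77604e-10
  (+)t^(-6) = 1.3281e-07
Sum = (-1.67327e-22) + (2.34258e-21) + (-3.27962e-20) + (4.59147e-19) + (-6.42805e-18) + (8.99927e-17) + (-1.2599e-15) + (1.76386e-14) + (-2.4694e-13) + (3.45716e-12) + (-4.84003e-11) + (6.77604e-10) + (1.3281e-07)
= 1.334427387e-07
Rounded to 6 significant figures: 1.33443e-07

1.33443e-07


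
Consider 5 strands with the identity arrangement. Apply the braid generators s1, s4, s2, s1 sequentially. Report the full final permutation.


Starting with identity [1, 2, 3, 4, 5].
Apply generators in sequence:
  After s1: [2, 1, 3, 4, 5]
  After s4: [2, 1, 3, 5, 4]
  After s2: [2, 3, 1, 5, 4]
  After s1: [3, 2, 1, 5, 4]
Final permutation: [3, 2, 1, 5, 4]

[3, 2, 1, 5, 4]


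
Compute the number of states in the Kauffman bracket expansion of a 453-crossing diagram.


Each crossing contributes 2 choices (A-smoothing or B-smoothing).
Total states = 2^453 = 23258839177459420497578361852416145099316523541994177929007686373780457219628733546438113622840434097944400691400517693873107252115668992

23258839177459420497578361852416145099316523541994177929007686373780457219628733546438113622840434097944400691400517693873107252115668992


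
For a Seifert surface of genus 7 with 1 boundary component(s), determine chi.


chi = 2 - 2g - b
= 2 - 2*7 - 1
= 2 - 14 - 1 = -13

-13


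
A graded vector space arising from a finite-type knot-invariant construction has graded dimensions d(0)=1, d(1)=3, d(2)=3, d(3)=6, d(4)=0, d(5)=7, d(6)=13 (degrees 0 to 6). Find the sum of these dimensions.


Total dimension = d(0) + d(1) + ... + d(6)
= 1 + 3 + 3 + 6 + 0 + 7 + 13
= 33

33


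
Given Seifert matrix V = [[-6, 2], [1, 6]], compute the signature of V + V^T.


Step 1: V + V^T = [[-12, 3], [3, 12]]
Step 2: trace = 0, det = -153
Step 3: Discriminant = 0^2 - 4*(-153) = 612
Step 4: Eigenvalues: 12.3693, -12.3693
Step 5: Signature = (# positive eigenvalues) - (# negative eigenvalues) = 0

0


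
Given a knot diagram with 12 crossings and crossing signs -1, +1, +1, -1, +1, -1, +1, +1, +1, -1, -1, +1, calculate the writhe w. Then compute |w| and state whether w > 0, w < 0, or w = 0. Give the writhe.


Step 1: Count positive crossings (+1).
Positive crossings: 7
Step 2: Count negative crossings (-1).
Negative crossings: 5
Step 3: Writhe = (positive) - (negative)
w = 7 - 5 = 2
Step 4: |w| = 2, and w is positive

2


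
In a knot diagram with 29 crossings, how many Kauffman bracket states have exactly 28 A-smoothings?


We choose which 28 of 29 crossings get A-smoothings.
C(29, 28) = 29! / (28! * 1!)
= 29

29


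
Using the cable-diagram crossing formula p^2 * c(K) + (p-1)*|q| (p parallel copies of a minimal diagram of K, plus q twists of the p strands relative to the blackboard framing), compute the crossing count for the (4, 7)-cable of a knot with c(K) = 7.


Step 1: Each of the c(K) crossings of the companion diagram becomes p*p = p^2 crossings among the p parallel strands, and each of the |q| twists s_1 s_2 ... s_(p-1) adds (p-1) crossings.
  Crossings = p^2 * c(K) + (p-1)*|q|
Step 2: = 4^2 * 7 + (4-1)*7
Step 3: = 16*7 + 3*7
Step 4: = 112 + 21 = 133

133


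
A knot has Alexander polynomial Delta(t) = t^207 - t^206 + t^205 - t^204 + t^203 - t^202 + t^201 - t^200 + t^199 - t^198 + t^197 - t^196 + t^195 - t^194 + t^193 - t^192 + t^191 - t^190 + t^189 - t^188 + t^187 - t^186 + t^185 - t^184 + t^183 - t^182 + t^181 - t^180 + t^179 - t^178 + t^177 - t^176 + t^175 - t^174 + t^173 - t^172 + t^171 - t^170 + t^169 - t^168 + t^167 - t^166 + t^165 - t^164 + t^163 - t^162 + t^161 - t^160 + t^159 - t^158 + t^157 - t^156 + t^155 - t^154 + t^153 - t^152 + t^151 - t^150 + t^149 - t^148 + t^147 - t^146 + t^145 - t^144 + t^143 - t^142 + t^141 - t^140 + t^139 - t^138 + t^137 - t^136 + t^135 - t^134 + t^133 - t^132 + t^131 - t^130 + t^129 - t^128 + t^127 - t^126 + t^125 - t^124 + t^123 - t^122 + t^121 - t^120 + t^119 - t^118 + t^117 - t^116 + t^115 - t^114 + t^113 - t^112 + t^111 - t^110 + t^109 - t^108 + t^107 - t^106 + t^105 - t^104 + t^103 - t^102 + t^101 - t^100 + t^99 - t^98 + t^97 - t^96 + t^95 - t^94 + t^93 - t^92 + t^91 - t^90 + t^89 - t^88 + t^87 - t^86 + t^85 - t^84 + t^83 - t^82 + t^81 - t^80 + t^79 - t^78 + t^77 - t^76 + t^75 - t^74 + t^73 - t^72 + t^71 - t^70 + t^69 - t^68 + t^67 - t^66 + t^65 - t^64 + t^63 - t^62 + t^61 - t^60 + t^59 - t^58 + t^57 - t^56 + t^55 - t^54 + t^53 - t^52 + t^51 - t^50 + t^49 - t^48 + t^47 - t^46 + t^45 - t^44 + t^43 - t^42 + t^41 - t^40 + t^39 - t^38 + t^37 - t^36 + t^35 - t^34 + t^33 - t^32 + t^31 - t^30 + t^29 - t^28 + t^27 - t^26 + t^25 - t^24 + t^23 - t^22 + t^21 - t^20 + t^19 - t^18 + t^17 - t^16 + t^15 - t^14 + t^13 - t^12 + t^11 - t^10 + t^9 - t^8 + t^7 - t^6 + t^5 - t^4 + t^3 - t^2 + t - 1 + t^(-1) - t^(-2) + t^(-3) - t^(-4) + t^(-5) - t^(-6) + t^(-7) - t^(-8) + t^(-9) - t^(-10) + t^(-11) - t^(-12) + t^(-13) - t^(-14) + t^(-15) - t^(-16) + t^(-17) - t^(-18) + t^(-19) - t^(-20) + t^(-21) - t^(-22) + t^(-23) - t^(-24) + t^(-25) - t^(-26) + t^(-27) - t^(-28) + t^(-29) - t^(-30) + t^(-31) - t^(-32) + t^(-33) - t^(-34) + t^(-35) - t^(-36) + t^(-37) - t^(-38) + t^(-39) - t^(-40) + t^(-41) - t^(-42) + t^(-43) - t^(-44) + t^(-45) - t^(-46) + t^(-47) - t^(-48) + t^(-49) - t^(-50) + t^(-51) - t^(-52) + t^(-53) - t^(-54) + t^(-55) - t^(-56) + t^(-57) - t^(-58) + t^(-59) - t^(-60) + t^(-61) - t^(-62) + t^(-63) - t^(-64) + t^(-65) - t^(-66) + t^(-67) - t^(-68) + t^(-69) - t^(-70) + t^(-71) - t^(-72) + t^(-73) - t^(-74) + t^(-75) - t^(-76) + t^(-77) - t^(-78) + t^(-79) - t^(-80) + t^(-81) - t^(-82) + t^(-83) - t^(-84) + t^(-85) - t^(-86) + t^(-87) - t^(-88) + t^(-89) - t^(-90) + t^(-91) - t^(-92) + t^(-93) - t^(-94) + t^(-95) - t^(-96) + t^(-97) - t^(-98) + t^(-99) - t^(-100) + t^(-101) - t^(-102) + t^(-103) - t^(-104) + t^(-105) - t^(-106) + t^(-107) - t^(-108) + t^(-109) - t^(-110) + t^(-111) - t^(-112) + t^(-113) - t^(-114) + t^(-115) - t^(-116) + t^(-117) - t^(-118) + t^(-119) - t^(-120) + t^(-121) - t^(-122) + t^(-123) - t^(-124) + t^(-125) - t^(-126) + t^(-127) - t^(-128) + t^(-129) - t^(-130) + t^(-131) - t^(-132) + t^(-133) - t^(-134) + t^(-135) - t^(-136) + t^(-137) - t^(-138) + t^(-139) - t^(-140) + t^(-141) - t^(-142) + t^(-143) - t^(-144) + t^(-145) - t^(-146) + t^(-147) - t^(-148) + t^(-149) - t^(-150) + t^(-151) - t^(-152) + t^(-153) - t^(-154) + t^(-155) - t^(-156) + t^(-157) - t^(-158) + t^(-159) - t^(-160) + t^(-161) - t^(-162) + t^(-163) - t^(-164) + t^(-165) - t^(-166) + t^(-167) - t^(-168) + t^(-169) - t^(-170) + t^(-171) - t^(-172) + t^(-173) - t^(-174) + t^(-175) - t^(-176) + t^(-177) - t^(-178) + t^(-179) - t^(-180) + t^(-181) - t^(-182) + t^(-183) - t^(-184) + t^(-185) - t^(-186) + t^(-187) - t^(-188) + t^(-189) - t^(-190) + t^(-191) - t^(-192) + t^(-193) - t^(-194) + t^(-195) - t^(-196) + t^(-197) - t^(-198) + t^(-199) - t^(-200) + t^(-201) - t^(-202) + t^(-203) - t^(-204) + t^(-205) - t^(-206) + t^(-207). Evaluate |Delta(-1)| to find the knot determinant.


Step 1: The polynomial has 415 terms with alternating signs, exponents from 207 down to -207.
Step 2: Substitute t = -1. The i-th term has coefficient (-1)^i and exponent (m-i),
  so its value is (-1)^i * (-1)^(m-i) = (-1)^m = -1 for every i.
Step 3: All 415 terms equal -1, so Delta(-1) = 415 * (-1) = -415
Step 4: |Delta(-1)| = 415

415


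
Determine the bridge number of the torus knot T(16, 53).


The bridge number of T(p,q) is min(p,q).
min(16, 53) = 16

16


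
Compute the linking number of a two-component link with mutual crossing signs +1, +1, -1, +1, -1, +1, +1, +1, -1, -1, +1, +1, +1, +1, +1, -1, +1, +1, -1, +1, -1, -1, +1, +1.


Step 1: Count positive crossings: 16
Step 2: Count negative crossings: 8
Step 3: Sum of signs = 16 - 8 = 8
Step 4: Linking number = sum/2 = 8/2 = 4

4


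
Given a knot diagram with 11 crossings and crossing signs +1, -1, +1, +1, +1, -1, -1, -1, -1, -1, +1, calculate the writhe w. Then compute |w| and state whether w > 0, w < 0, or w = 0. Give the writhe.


Step 1: Count positive crossings (+1).
Positive crossings: 5
Step 2: Count negative crossings (-1).
Negative crossings: 6
Step 3: Writhe = (positive) - (negative)
w = 5 - 6 = -1
Step 4: |w| = 1, and w is negative

-1


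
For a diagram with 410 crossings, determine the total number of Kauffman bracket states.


Each crossing contributes 2 choices (A-smoothing or B-smoothing).
Total states = 2^410 = 2644223875160994395807661232131084159313618731857124877138595181097623164945245383300756841758861139390364848100093433217024

2644223875160994395807661232131084159313618731857124877138595181097623164945245383300756841758861139390364848100093433217024


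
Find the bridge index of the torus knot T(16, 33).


The bridge number of T(p,q) is min(p,q).
min(16, 33) = 16

16


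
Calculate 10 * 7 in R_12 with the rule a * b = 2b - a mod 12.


10 * 7 = 2*7 - 10 mod 12
= 14 - 10 mod 12
= 4 mod 12 = 4

4


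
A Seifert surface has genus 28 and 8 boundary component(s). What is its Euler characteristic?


chi = 2 - 2g - b
= 2 - 2*28 - 8
= 2 - 56 - 8 = -62

-62


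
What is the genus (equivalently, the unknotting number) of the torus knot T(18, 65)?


For a torus knot T(p,q), both the unknotting number and genus equal (p-1)(q-1)/2.
= (18-1)(65-1)/2
= 17*64/2
= 1088/2 = 544

544


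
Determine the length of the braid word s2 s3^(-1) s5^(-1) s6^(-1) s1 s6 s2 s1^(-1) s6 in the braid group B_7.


The word length counts the number of generators (including inverses).
Listing each generator: s2, s3^(-1), s5^(-1), s6^(-1), s1, s6, s2, s1^(-1), s6
There are 9 generators in this braid word.

9


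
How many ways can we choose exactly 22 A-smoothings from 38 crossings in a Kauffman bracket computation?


We choose which 22 of 38 crossings get A-smoothings.
C(38, 22) = 38! / (22! * 16!)
= 22239974430

22239974430


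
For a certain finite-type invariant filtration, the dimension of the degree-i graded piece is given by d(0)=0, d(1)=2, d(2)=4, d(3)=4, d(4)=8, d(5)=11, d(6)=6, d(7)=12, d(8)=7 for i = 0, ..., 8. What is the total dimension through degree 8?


Total dimension = d(0) + d(1) + ... + d(8)
= 0 + 2 + 4 + 4 + 8 + 11 + 6 + 12 + 7
= 54

54


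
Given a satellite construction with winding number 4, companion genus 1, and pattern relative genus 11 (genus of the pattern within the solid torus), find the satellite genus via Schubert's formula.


Schubert: g(satellite) = g_rel(pattern) + |winding| * g(companion),
where g_rel(pattern) is the genus of the pattern relative to the solid torus.
= 11 + 4 * 1
= 11 + 4 = 15

15


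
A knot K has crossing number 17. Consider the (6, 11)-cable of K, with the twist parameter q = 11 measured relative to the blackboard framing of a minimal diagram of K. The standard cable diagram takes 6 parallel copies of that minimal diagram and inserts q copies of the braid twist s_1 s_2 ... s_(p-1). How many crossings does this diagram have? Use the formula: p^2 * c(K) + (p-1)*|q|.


Step 1: Each of the c(K) crossings of the companion diagram becomes p*p = p^2 crossings among the p parallel strands, and each of the |q| twists s_1 s_2 ... s_(p-1) adds (p-1) crossings.
  Crossings = p^2 * c(K) + (p-1)*|q|
Step 2: = 6^2 * 17 + (6-1)*11
Step 3: = 36*17 + 5*11
Step 4: = 612 + 55 = 667

667


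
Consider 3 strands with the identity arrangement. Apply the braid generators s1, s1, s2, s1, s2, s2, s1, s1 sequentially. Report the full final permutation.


Starting with identity [1, 2, 3].
Apply generators in sequence:
  After s1: [2, 1, 3]
  After s1: [1, 2, 3]
  After s2: [1, 3, 2]
  After s1: [3, 1, 2]
  After s2: [3, 2, 1]
  After s2: [3, 1, 2]
  After s1: [1, 3, 2]
  After s1: [3, 1, 2]
Final permutation: [3, 1, 2]

[3, 1, 2]


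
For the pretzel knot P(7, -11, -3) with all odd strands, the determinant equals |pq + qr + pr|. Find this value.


Step 1: Compute pq + qr + pr.
pq = 7*(-11) = -77
qr = (-11)*(-3) = 33
pr = 7*(-3) = -21
pq + qr + pr = -77 + 33 + (-21) = -65
Step 2: Take absolute value.
det(P(7,-11,-3)) = |-65| = 65

65


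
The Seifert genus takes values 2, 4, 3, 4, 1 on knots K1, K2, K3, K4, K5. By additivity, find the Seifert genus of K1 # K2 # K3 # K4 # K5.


The Seifert genus is additive under connected sum.
Seifert genus(K1 # K2 # K3 # K4 # K5) = (2) + (4) + (3) + (4) + (1)
= 14

14


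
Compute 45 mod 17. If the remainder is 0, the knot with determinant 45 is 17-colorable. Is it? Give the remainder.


Step 1: A knot is p-colorable if and only if p divides its determinant.
Step 2: Compute 45 mod 17.
45 = 2 * 17 + 11
Step 3: 45 mod 17 = 11
Step 4: The knot is 17-colorable: no

11


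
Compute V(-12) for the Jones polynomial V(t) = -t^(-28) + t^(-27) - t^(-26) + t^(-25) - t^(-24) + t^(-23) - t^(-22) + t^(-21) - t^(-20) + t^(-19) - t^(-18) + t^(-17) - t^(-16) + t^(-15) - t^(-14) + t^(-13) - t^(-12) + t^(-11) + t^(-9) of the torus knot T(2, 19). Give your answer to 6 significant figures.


Substituting t = -12 into V(t) = -t^(-28) + t^(-27) - t^(-26) + t^(-25) - t^(-24) + t^(-23) - t^(-22) + t^(-21) - t^(-20) + t^(-19) - t^(-18) + t^(-17) - t^(-16) + t^(-15) - t^(-14) + t^(-13) - t^(-12) + t^(-11) + t^(-9):
  (-)t^(-28) = -6.06632e-31
  (+)t^(-27) = -7.27958e-30
  (-)t^(-26) = -8.7355e-29
  (+)t^(-25) = -1.04826e-27
  (-)t^(-24) = -1.25791e-26
  (+)t^(-23) = -1.50949e-25
  (-)t^(-22) = -1.81139e-24
  (+)t^(-21) = -2.17367e-23
  (-)t^(-20) = -2.60841e-22
  (+)t^(-19) = -3.13009e-21
  (-)t^(-18) = -3.7561e-20
  (+)t^(-17) = -4.50732e-19
  (-)t^(-16) = -5.40879e-18
  (+)t^(-15) = -6.49055e-17
  (-)t^(-14) = -7.78866e-16
  (+)t^(-13) = -9.34639e-15
  (-)t^(-12) = -1.12157e-13
  (+)t^(-11) = -1.34588e-12
  (+)t^(-9) = -1.93807e-10
Sum = (-6.06632e-31) + (-7.27958e-30) + (-8.7355e-29) + (-1.04826e-27) + (-1.25791e-26) + (-1.50949e-25) + (-1.81139e-24) + (-2.17367e-23) + (-2.60841e-22) + (-3.13009e-21) + (-3.7561e-20) + (-4.50732e-19) + (-5.40879e-18) + (-6.49055e-17) + (-7.78866e-16) + (-9.34639e-15) + (-1.12157e-13) + (-1.34588e-12) + (-1.93807e-10)
= -1.95274932e-10
Rounded to 6 significant figures: -1.95275e-10

-1.95275e-10


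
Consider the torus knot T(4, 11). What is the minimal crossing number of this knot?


For a torus knot T(p, q) with gcd(p,q)=1,
the crossing number is min(p*(q-1), q*(p-1)).
p*(q-1) = 4*10 = 40
q*(p-1) = 11*3 = 33
min(40, 33) = 33

33


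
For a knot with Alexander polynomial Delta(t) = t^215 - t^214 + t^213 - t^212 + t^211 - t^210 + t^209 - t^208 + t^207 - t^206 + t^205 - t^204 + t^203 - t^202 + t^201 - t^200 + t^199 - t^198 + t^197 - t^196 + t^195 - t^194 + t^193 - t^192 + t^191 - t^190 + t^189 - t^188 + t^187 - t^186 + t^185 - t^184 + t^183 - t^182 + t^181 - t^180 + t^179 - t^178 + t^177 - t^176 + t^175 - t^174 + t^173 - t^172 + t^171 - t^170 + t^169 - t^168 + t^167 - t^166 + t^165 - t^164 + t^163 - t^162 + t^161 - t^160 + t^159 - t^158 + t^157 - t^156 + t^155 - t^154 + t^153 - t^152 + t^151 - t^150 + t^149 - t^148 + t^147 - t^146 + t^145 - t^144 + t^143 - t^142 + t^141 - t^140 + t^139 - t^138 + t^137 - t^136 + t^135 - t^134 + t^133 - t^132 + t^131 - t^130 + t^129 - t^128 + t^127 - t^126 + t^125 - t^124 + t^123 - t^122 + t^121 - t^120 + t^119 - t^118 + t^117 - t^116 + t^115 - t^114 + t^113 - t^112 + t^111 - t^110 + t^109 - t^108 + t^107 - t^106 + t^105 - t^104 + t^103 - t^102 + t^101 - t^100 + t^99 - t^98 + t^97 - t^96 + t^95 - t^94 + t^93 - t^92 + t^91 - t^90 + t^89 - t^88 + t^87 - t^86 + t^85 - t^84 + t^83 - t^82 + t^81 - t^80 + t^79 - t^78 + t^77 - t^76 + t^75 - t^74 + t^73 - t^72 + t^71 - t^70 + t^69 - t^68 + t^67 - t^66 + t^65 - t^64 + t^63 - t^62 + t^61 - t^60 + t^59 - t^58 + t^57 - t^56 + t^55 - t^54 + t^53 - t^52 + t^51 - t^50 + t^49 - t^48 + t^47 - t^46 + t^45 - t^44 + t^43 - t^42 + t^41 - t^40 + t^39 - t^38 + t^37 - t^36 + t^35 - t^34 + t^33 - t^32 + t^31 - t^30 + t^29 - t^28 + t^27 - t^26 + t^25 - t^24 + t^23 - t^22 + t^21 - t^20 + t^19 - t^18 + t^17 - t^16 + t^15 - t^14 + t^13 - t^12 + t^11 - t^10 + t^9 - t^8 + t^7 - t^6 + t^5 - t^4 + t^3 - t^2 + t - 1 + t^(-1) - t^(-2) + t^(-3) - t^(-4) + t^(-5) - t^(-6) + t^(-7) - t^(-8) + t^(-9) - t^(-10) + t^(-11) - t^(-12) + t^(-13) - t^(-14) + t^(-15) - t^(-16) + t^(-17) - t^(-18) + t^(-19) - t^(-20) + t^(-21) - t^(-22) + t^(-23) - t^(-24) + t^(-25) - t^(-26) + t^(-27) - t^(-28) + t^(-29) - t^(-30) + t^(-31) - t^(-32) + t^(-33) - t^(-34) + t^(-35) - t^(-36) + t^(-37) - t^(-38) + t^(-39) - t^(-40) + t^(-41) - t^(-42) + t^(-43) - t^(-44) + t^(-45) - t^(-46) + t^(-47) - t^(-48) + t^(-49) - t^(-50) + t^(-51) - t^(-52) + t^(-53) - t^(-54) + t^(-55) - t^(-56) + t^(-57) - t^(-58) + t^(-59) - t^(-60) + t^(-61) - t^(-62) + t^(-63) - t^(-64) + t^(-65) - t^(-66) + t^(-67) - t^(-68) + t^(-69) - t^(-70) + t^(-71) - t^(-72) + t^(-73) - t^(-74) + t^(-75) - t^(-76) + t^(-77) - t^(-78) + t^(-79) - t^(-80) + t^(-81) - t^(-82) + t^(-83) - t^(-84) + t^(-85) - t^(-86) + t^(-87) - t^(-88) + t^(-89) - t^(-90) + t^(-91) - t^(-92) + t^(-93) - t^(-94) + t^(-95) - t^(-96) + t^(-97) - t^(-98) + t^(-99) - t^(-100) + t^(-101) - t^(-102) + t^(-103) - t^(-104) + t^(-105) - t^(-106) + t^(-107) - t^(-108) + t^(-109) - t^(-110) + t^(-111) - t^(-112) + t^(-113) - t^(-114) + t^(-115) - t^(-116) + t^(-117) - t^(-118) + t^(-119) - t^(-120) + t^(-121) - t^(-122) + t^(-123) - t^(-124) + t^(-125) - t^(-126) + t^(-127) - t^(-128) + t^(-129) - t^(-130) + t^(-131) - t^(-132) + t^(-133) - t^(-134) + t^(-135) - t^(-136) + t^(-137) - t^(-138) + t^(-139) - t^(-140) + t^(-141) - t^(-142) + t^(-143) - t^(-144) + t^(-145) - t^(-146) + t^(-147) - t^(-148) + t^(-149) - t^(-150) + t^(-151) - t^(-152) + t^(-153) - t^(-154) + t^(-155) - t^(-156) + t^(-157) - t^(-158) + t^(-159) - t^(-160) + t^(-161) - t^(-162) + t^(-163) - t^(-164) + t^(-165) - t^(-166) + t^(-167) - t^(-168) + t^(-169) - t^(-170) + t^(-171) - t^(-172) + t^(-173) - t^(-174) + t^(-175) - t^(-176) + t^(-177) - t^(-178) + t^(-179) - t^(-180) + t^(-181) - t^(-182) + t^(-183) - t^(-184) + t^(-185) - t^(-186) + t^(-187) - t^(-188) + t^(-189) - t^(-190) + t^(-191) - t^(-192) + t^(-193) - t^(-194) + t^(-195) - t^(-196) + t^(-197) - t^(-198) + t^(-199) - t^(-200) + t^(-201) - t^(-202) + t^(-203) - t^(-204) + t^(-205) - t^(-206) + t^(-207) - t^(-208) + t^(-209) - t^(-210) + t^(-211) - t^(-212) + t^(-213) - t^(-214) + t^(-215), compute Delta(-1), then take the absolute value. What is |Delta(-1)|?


Step 1: The polynomial has 431 terms with alternating signs, exponents from 215 down to -215.
Step 2: Substitute t = -1. The i-th term has coefficient (-1)^i and exponent (m-i),
  so its value is (-1)^i * (-1)^(m-i) = (-1)^m = -1 for every i.
Step 3: All 431 terms equal -1, so Delta(-1) = 431 * (-1) = -431
Step 4: |Delta(-1)| = 431

431


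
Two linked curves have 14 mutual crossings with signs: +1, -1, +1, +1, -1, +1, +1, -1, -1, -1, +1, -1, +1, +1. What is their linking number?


Step 1: Count positive crossings: 8
Step 2: Count negative crossings: 6
Step 3: Sum of signs = 8 - 6 = 2
Step 4: Linking number = sum/2 = 2/2 = 1

1


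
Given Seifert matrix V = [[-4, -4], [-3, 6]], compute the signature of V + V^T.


Step 1: V + V^T = [[-8, -7], [-7, 12]]
Step 2: trace = 4, det = -145
Step 3: Discriminant = 4^2 - 4*(-145) = 596
Step 4: Eigenvalues: 14.2066, -10.2066
Step 5: Signature = (# positive eigenvalues) - (# negative eigenvalues) = 0

0


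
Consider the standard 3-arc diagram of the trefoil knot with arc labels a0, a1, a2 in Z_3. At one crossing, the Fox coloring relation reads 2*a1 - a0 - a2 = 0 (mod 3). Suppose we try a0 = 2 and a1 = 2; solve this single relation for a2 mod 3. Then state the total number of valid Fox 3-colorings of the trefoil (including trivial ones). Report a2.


Step 1: Apply the given crossing relation 2*a1 - a0 - a2 = 0 (mod 3).
  a2 = 2*a1 - a0 mod 3
  a2 = 2*2 - 2 mod 3
  a2 = 4 - 2 mod 3
  a2 = 2 mod 3 = 2
Step 2: The trefoil has determinant 3.
  Number of Fox p-colorings (p prime) is p^2 if p = 3, else p.
  Since p = 3 divides det = 3, the trefoil is 3-colorable.
  (Indeed for p = 3 any choice of a0, a1 extends to a valid coloring; the trial (a0, a1, a2) = (2, 2, 2) satisfies all three crossing relations.)
  Total colorings = 3^2 = 9
Step 3: a2 = 2, total Fox 3-colorings = 9

2


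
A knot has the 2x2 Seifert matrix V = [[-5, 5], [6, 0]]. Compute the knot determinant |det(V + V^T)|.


Step 1: Form V + V^T where V = [[-5, 5], [6, 0]]
  V^T = [[-5, 6], [5, 0]]
  V + V^T = [[-10, 11], [11, 0]]
Step 2: det(V + V^T) = (-10)*0 - 11*11
  = 0 - 121 = -121
Step 3: Knot determinant = |det(V + V^T)| = |-121| = 121

121


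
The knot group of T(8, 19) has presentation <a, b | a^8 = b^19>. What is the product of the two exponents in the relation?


The relation is a^8 = b^19.
Product of exponents = 8 * 19
= 152

152


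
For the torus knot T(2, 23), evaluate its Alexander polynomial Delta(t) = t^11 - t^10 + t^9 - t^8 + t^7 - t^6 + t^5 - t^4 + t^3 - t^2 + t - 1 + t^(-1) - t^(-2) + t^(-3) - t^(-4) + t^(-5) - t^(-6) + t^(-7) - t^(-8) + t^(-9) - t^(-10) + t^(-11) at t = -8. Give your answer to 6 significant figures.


Substituting t = -8 into Delta(t) = t^11 - t^10 + t^9 - t^8 + t^7 - t^6 + t^5 - t^4 + t^3 - t^2 + t - 1 + t^(-1) - t^(-2) + t^(-3) - t^(-4) + t^(-5) - t^(-6) + t^(-7) - t^(-8) + t^(-9) - t^(-10) + t^(-11):
Term values: (-8589934592) + (-1073741824) + (-134217728) + (-16777216) + (-2097152) + (-262144) + (-32768) + (-4096) + (-512) + (-64) + (-8) + (-1) + (-0.125) + (-0.015625) + (-0.00195312) + (-0.000244141) + (-3.05176e-05) + (-3.8147e-06) + (-4.76837e-07) + (-5.96046e-08) + (-7.45058e-09) + (-9.31323e-10) + (-1.16415e-10)
Sum = -9817068105
Rounded to 6 significant figures: -9.81707e+09

-9.81707e+09


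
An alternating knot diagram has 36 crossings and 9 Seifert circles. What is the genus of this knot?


For alternating knots, g = (c - s + 1)/2.
= (36 - 9 + 1)/2
= 28/2 = 14

14


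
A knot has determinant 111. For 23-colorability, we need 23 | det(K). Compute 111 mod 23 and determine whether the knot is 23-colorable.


Step 1: A knot is p-colorable if and only if p divides its determinant.
Step 2: Compute 111 mod 23.
111 = 4 * 23 + 19
Step 3: 111 mod 23 = 19
Step 4: The knot is 23-colorable: no

19


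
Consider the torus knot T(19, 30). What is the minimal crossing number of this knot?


For a torus knot T(p, q) with gcd(p,q)=1,
the crossing number is min(p*(q-1), q*(p-1)).
p*(q-1) = 19*29 = 551
q*(p-1) = 30*18 = 540
min(551, 540) = 540

540


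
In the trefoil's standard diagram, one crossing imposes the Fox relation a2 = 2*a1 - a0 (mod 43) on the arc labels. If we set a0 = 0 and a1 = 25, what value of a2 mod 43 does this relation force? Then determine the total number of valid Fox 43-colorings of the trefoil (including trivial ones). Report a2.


Step 1: Apply the given crossing relation 2*a1 - a0 - a2 = 0 (mod 43).
  a2 = 2*a1 - a0 mod 43
  a2 = 2*25 - 0 mod 43
  a2 = 50 - 0 mod 43
  a2 = 50 mod 43 = 7
Step 2: The trefoil has determinant 3.
  Number of Fox p-colorings (p prime) is p^2 if p = 3, else p.
  Since 43 does not divide 3, only trivial (constant) colorings exist.
  (So the trial a0 = 0, a1 = 25 with a0 != a1 does NOT extend to a valid coloring of the whole trefoil: the other two crossing relations require 3*(a1 - a0) = 0 (mod 43), which fails.)
  Total colorings = 43
Step 3: a2 = 7, total Fox 43-colorings = 43

7


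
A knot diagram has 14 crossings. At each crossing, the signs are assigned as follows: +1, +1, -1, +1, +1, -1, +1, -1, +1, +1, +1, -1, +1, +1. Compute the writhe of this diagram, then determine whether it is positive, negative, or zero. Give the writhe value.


Step 1: Count positive crossings (+1).
Positive crossings: 10
Step 2: Count negative crossings (-1).
Negative crossings: 4
Step 3: Writhe = (positive) - (negative)
w = 10 - 4 = 6
Step 4: |w| = 6, and w is positive

6
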